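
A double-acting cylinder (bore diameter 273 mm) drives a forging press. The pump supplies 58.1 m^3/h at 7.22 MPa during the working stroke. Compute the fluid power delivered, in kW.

W ≈ 117 kW

Hydraulic power = P × Q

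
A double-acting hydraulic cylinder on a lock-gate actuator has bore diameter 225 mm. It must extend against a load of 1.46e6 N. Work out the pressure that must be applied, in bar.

Cap-side area A_cap = π/4 × (225 mm)² = 39760 mm^2
P = F / A = 1.46e6 N / A

P ≈ 367 bar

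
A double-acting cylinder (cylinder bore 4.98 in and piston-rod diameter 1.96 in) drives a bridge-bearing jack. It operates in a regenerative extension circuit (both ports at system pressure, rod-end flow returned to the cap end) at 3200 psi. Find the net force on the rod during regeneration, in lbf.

F ≈ 9650 lbf

With equal pressure on both faces, forces on the annular region cancel; the net push is pressure × rod cross-section.
Rod cross-section A_rod = π/4 × (1.96 in)² = 3.017 in^2
F = P × A_rod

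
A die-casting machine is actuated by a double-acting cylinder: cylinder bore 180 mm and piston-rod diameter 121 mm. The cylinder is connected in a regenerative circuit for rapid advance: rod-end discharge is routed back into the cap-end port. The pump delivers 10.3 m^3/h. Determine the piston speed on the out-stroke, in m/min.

In regeneration the rod-end outflow joins the pump flow into the cap end, so the net volume the pump must supply per unit advance equals the rod cross-section area.
Rod cross-section A_rod = π/4 × (121 mm)² = 11500 mm^2
v = Q_pump / A_rod

v ≈ 14.9 m/min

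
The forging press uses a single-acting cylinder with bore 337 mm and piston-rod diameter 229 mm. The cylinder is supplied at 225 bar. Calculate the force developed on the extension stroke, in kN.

F ≈ 2010 kN

Cap-side area A_cap = π/4 × (337 mm)² = 89200 mm^2
F = P × A_cap = 225 bar × A_cap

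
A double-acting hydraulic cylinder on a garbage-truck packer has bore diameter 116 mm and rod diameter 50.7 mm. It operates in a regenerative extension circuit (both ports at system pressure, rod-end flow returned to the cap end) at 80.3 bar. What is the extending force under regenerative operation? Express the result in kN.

F ≈ 16.2 kN

With equal pressure on both faces, forces on the annular region cancel; the net push is pressure × rod cross-section.
Rod cross-section A_rod = π/4 × (50.7 mm)² = 2019 mm^2
F = P × A_rod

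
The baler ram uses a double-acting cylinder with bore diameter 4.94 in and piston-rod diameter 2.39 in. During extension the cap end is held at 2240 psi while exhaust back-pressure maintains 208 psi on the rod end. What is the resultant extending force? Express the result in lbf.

Cap-side area A_cap = π/4 × (4.94 in)² = 19.17 in^2
Rod-side annular area A_ann = π/4 × (4.94² − 2.39²) = 14.68 in^2
Net thrust = P_cap·A_cap − P_rod·A_ann = 42930 lbf − 3053 lbf

F ≈ 39900 lbf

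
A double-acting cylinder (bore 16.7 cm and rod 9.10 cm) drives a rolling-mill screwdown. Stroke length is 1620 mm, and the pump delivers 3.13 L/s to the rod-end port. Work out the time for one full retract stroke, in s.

t ≈ 7.97 s

Rod-side annular area A_ann = π/4 × (16.7² − 9.10²) = 154.0 cm^2
Swept volume V = A × L; t = V / Q = A·L / Q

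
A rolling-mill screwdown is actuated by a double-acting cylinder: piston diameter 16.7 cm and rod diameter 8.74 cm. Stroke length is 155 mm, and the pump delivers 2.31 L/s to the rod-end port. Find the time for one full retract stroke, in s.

Rod-side annular area A_ann = π/4 × (16.7² − 8.74²) = 159.0 cm^2
Swept volume V = A × L; t = V / Q = A·L / Q

t ≈ 1.07 s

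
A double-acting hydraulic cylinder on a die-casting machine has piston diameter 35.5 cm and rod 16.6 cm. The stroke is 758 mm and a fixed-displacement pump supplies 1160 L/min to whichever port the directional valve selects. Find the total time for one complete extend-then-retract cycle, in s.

Cap-side area A_cap = π/4 × (35.5 cm)² = 989.8 cm^2
Rod-side annular area A_ann = π/4 × (35.5² − 16.6²) = 773.4 cm^2
t_ext = A_cap·L/Q = 3.881 s
t_ret = A_ann·L/Q = 3.032 s
t_cycle = t_ext + t_ret

t ≈ 6.91 s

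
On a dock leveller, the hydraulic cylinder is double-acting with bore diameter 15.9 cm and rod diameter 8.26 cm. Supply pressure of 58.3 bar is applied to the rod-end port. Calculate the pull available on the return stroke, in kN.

Rod-side annular area A_ann = π/4 × (15.9² − 8.26²) = 145.0 cm^2
On retraction the pressure acts on the annular area (bore minus rod).
F = P × A_ann

F ≈ 84.5 kN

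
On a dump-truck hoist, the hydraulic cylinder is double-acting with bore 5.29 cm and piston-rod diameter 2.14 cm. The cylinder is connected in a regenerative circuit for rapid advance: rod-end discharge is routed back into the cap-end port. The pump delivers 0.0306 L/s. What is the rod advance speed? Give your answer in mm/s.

v ≈ 85.1 mm/s

In regeneration the rod-end outflow joins the pump flow into the cap end, so the net volume the pump must supply per unit advance equals the rod cross-section area.
Rod cross-section A_rod = π/4 × (2.14 cm)² = 3.597 cm^2
v = Q_pump / A_rod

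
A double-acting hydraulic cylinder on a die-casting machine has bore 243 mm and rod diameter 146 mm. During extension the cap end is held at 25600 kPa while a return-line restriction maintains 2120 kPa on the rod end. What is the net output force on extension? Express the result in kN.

F ≈ 1120 kN

Cap-side area A_cap = π/4 × (243 mm)² = 46380 mm^2
Rod-side annular area A_ann = π/4 × (243² − 146²) = 29640 mm^2
Net thrust = P_cap·A_cap − P_rod·A_ann = 1187 kN − 62.83 kN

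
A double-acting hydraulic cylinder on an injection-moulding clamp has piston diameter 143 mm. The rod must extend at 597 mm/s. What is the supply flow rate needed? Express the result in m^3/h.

Q ≈ 34.5 m^3/h

Cap-side area A_cap = π/4 × (143 mm)² = 16060 mm^2
Q = A × v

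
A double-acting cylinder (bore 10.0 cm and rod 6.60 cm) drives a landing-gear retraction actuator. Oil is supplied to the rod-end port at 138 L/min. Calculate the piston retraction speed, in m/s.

v ≈ 0.519 m/s

Rod-side annular area A_ann = π/4 × (10.0² − 6.60²) = 44.33 cm^2
Flow into the rod-end port fills the annular volume.
v = Q / A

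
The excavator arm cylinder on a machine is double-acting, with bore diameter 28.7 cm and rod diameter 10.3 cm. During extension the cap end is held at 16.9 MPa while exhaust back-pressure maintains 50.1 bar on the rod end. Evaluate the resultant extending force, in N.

Cap-side area A_cap = π/4 × (28.7 cm)² = 646.9 cm^2
Rod-side annular area A_ann = π/4 × (28.7² − 10.3²) = 563.6 cm^2
Net thrust = P_cap·A_cap − P_rod·A_ann = 1.093e6 N − 2.824e5 N

F ≈ 8.11e5 N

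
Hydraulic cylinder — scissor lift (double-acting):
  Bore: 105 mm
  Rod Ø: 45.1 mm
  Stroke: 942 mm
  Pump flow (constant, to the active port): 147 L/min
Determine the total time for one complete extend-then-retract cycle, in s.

Cap-side area A_cap = π/4 × (105 mm)² = 8659 mm^2
Rod-side annular area A_ann = π/4 × (105² − 45.1²) = 7062 mm^2
t_ext = A_cap·L/Q = 3.329 s
t_ret = A_ann·L/Q = 2.715 s
t_cycle = t_ext + t_ret

t ≈ 6.04 s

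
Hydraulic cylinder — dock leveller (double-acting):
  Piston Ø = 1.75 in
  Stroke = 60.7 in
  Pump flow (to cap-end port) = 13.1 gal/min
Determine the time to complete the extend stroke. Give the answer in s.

Cap-side area A_cap = π/4 × (1.75 in)² = 2.405 in^2
Swept volume V = A × L; t = V / Q = A·L / Q

t ≈ 2.89 s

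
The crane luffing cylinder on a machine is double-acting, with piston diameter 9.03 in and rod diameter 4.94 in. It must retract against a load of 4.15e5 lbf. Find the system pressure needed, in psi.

P ≈ 9250 psi

Rod-side annular area A_ann = π/4 × (9.03² − 4.94²) = 44.88 in^2
Retraction: pressure acts on the annular area.
P = F / A = 4.15e5 lbf / A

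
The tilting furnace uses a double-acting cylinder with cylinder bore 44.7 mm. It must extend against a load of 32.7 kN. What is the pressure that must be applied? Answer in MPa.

Cap-side area A_cap = π/4 × (44.7 mm)² = 1569 mm^2
P = F / A = 32.7 kN / A

P ≈ 20.8 MPa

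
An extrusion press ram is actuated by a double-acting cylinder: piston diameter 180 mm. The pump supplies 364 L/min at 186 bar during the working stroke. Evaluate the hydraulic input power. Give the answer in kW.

Hydraulic power = P × Q

W ≈ 113 kW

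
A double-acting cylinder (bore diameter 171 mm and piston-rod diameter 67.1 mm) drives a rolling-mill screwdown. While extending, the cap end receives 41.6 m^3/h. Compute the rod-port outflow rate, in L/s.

Q_out ≈ 9.78 L/s

Cap-side area A_cap = π/4 × (171 mm)² = 22970 mm^2
Rod-side annular area A_ann = π/4 × (171² − 67.1²) = 19430 mm^2
Piston speed v = Q_in/A_cap; rod-end outflow Q_out = v × A_ann = Q_in × A_ann/A_cap.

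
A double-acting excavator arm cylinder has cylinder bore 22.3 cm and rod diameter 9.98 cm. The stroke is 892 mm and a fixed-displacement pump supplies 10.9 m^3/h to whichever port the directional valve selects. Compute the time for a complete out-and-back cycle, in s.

Cap-side area A_cap = π/4 × (22.3 cm)² = 390.6 cm^2
Rod-side annular area A_ann = π/4 × (22.3² − 9.98²) = 312.3 cm^2
t_ext = A_cap·L/Q = 11.51 s
t_ret = A_ann·L/Q = 9.202 s
t_cycle = t_ext + t_ret

t ≈ 20.7 s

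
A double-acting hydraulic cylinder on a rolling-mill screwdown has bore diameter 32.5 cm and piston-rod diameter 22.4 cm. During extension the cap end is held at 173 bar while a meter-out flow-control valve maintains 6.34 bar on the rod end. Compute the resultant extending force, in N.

Cap-side area A_cap = π/4 × (32.5 cm)² = 829.6 cm^2
Rod-side annular area A_ann = π/4 × (32.5² − 22.4²) = 435.5 cm^2
Net thrust = P_cap·A_cap − P_rod·A_ann = 1.435e6 N − 27610 N

F ≈ 1.41e6 N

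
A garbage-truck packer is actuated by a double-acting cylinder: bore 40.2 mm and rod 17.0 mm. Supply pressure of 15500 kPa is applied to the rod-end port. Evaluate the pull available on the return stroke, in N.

F ≈ 16200 N

Rod-side annular area A_ann = π/4 × (40.2² − 17.0²) = 1042 mm^2
On retraction the pressure acts on the annular area (bore minus rod).
F = P × A_ann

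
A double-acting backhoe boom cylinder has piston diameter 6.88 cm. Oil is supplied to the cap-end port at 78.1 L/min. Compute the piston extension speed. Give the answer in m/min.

Cap-side area A_cap = π/4 × (6.88 cm)² = 37.18 cm^2
v = Q / A

v ≈ 21.0 m/min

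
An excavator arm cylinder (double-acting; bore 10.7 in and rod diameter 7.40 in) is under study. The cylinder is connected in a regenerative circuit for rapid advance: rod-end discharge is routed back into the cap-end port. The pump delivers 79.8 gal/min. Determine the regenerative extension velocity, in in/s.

In regeneration the rod-end outflow joins the pump flow into the cap end, so the net volume the pump must supply per unit advance equals the rod cross-section area.
Rod cross-section A_rod = π/4 × (7.40 in)² = 43.01 in^2
v = Q_pump / A_rod

v ≈ 7.14 in/s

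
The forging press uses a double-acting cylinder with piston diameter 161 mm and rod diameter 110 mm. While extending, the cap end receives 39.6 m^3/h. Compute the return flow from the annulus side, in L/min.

Cap-side area A_cap = π/4 × (161 mm)² = 20360 mm^2
Rod-side annular area A_ann = π/4 × (161² − 110²) = 10850 mm^2
Piston speed v = Q_in/A_cap; rod-end outflow Q_out = v × A_ann = Q_in × A_ann/A_cap.

Q_out ≈ 352 L/min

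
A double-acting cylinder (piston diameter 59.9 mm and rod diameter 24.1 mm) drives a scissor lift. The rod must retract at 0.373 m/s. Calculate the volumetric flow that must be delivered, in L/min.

Rod-side annular area A_ann = π/4 × (59.9² − 24.1²) = 2362 mm^2
Q = A × v

Q ≈ 52.9 L/min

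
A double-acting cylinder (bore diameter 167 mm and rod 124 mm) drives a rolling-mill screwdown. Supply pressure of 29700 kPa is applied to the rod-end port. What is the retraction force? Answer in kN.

Rod-side annular area A_ann = π/4 × (167² − 124²) = 9828 mm^2
On retraction the pressure acts on the annular area (bore minus rod).
F = P × A_ann

F ≈ 292 kN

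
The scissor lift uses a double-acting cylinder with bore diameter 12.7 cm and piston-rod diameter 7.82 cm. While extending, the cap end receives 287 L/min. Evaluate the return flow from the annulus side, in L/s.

Q_out ≈ 2.97 L/s

Cap-side area A_cap = π/4 × (12.7 cm)² = 126.7 cm^2
Rod-side annular area A_ann = π/4 × (12.7² − 7.82²) = 78.65 cm^2
Piston speed v = Q_in/A_cap; rod-end outflow Q_out = v × A_ann = Q_in × A_ann/A_cap.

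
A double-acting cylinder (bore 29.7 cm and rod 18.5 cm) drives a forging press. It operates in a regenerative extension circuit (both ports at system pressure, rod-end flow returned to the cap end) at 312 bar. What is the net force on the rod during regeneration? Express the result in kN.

F ≈ 839 kN

With equal pressure on both faces, forces on the annular region cancel; the net push is pressure × rod cross-section.
Rod cross-section A_rod = π/4 × (18.5 cm)² = 268.8 cm^2
F = P × A_rod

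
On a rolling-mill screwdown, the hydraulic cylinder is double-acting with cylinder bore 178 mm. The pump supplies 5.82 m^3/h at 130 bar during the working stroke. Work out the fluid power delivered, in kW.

W ≈ 21.0 kW

Hydraulic power = P × Q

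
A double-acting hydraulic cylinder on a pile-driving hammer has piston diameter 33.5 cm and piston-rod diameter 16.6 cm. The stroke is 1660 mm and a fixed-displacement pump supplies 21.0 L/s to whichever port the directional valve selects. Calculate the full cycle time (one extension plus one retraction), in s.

t ≈ 12.2 s

Cap-side area A_cap = π/4 × (33.5 cm)² = 881.4 cm^2
Rod-side annular area A_ann = π/4 × (33.5² − 16.6²) = 665.0 cm^2
t_ext = A_cap·L/Q = 6.967 s
t_ret = A_ann·L/Q = 5.257 s
t_cycle = t_ext + t_ret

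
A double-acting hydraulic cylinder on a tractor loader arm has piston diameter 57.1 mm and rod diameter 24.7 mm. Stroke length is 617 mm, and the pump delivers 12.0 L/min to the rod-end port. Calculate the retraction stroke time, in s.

t ≈ 6.42 s

Rod-side annular area A_ann = π/4 × (57.1² − 24.7²) = 2082 mm^2
Swept volume V = A × L; t = V / Q = A·L / Q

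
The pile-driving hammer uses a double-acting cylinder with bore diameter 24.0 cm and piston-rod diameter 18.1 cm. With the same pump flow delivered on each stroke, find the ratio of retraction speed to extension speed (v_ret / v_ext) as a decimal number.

Cap-side area A_cap = π/4 × (24.0 cm)² = 452.4 cm^2
Rod-side annular area A_ann = π/4 × (24.0² − 18.1²) = 195.1 cm^2
For equal Q, v ∝ 1/A, so v_ret/v_ext = A_cap/A_ann.

v_ret/v_ext ≈ 2.32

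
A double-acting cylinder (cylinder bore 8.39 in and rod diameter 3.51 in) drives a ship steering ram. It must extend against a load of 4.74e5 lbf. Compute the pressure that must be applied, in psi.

P ≈ 8570 psi

Cap-side area A_cap = π/4 × (8.39 in)² = 55.29 in^2
P = F / A = 4.74e5 lbf / A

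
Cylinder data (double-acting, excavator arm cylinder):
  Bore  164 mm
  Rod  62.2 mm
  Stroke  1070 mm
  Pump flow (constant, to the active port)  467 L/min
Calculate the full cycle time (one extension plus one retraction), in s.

t ≈ 5.39 s

Cap-side area A_cap = π/4 × (164 mm)² = 21120 mm^2
Rod-side annular area A_ann = π/4 × (164² − 62.2²) = 18090 mm^2
t_ext = A_cap·L/Q = 2.904 s
t_ret = A_ann·L/Q = 2.486 s
t_cycle = t_ext + t_ret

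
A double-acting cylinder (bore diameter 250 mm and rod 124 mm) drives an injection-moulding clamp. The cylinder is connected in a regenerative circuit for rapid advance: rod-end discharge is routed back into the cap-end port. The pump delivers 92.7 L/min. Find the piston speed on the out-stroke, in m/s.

v ≈ 0.128 m/s

In regeneration the rod-end outflow joins the pump flow into the cap end, so the net volume the pump must supply per unit advance equals the rod cross-section area.
Rod cross-section A_rod = π/4 × (124 mm)² = 12080 mm^2
v = Q_pump / A_rod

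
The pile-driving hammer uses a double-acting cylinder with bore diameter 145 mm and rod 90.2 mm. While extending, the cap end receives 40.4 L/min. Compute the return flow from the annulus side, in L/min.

Cap-side area A_cap = π/4 × (145 mm)² = 16510 mm^2
Rod-side annular area A_ann = π/4 × (145² − 90.2²) = 10120 mm^2
Piston speed v = Q_in/A_cap; rod-end outflow Q_out = v × A_ann = Q_in × A_ann/A_cap.

Q_out ≈ 24.8 L/min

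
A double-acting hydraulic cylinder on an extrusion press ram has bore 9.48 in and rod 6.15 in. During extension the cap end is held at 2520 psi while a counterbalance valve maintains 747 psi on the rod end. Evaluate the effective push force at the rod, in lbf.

Cap-side area A_cap = π/4 × (9.48 in)² = 70.58 in^2
Rod-side annular area A_ann = π/4 × (9.48² − 6.15²) = 40.88 in^2
Net thrust = P_cap·A_cap − P_rod·A_ann = 1.779e5 lbf − 30540 lbf

F ≈ 1.47e5 lbf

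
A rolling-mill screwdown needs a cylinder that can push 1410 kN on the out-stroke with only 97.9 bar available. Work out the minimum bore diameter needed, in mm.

Extension force acts on the full piston face: F = P × (π/4)D².
D = √(4F / (πP)) = √(4 × 1410 kN / (π × 97.9 bar))

D ≈ 428 mm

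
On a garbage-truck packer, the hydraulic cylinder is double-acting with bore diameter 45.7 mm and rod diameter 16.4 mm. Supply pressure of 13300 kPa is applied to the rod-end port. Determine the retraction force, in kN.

F ≈ 19.0 kN

Rod-side annular area A_ann = π/4 × (45.7² − 16.4²) = 1429 mm^2
On retraction the pressure acts on the annular area (bore minus rod).
F = P × A_ann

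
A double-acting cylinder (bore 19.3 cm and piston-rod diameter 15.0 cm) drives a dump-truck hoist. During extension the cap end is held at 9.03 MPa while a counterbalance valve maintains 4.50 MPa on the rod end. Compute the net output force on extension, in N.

F ≈ 2.12e5 N

Cap-side area A_cap = π/4 × (19.3 cm)² = 292.6 cm^2
Rod-side annular area A_ann = π/4 × (19.3² − 15.0²) = 115.8 cm^2
Net thrust = P_cap·A_cap − P_rod·A_ann = 2.642e5 N − 52130 N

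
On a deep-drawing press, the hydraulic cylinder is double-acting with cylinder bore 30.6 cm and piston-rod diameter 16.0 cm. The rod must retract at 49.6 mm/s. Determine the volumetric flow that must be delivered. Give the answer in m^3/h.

Q ≈ 9.54 m^3/h

Rod-side annular area A_ann = π/4 × (30.6² − 16.0²) = 534.4 cm^2
Q = A × v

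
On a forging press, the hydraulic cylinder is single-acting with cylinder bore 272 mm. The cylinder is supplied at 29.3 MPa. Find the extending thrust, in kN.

F ≈ 1700 kN

Cap-side area A_cap = π/4 × (272 mm)² = 58110 mm^2
F = P × A_cap = 29.3 MPa × A_cap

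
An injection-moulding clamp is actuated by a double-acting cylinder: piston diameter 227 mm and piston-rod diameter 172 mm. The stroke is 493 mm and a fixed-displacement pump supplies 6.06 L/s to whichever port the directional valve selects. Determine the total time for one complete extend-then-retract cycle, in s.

t ≈ 4.69 s

Cap-side area A_cap = π/4 × (227 mm)² = 40470 mm^2
Rod-side annular area A_ann = π/4 × (227² − 172²) = 17240 mm^2
t_ext = A_cap·L/Q = 3.292 s
t_ret = A_ann·L/Q = 1.402 s
t_cycle = t_ext + t_ret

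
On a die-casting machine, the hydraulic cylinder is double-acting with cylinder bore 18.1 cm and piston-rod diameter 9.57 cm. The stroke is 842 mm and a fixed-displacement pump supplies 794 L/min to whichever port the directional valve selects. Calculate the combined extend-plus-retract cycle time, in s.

t ≈ 2.82 s

Cap-side area A_cap = π/4 × (18.1 cm)² = 257.3 cm^2
Rod-side annular area A_ann = π/4 × (18.1² − 9.57²) = 185.4 cm^2
t_ext = A_cap·L/Q = 1.637 s
t_ret = A_ann·L/Q = 1.179 s
t_cycle = t_ext + t_ret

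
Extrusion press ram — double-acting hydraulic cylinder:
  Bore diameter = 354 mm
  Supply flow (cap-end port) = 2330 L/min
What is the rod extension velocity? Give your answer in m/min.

v ≈ 23.7 m/min

Cap-side area A_cap = π/4 × (354 mm)² = 98420 mm^2
v = Q / A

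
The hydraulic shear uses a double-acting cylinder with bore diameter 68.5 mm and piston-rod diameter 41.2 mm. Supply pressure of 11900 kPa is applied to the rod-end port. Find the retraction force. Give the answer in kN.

Rod-side annular area A_ann = π/4 × (68.5² − 41.2²) = 2352 mm^2
On retraction the pressure acts on the annular area (bore minus rod).
F = P × A_ann

F ≈ 28.0 kN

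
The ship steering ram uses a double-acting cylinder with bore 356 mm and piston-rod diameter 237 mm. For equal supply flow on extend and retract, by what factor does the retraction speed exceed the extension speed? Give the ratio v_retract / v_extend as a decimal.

v_ret/v_ext ≈ 1.80

Cap-side area A_cap = π/4 × (356 mm)² = 99540 mm^2
Rod-side annular area A_ann = π/4 × (356² − 237²) = 55420 mm^2
For equal Q, v ∝ 1/A, so v_ret/v_ext = A_cap/A_ann.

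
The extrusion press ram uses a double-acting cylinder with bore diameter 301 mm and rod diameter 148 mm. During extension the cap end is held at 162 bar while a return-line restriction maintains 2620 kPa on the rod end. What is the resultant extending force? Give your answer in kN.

Cap-side area A_cap = π/4 × (301 mm)² = 71160 mm^2
Rod-side annular area A_ann = π/4 × (301² − 148²) = 53950 mm^2
Net thrust = P_cap·A_cap − P_rod·A_ann = 1153 kN − 141.4 kN

F ≈ 1010 kN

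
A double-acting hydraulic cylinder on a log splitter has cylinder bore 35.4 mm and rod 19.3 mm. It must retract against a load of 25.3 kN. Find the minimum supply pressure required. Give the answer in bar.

P ≈ 366 bar

Rod-side annular area A_ann = π/4 × (35.4² − 19.3²) = 691.7 mm^2
Retraction: pressure acts on the annular area.
P = F / A = 25.3 kN / A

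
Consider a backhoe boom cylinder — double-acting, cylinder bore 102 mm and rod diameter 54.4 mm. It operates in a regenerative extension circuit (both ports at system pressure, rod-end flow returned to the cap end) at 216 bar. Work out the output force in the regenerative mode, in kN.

With equal pressure on both faces, forces on the annular region cancel; the net push is pressure × rod cross-section.
Rod cross-section A_rod = π/4 × (54.4 mm)² = 2324 mm^2
F = P × A_rod

F ≈ 50.2 kN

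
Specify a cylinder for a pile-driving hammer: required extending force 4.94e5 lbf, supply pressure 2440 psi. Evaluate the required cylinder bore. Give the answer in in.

Extension force acts on the full piston face: F = P × (π/4)D².
D = √(4F / (πP)) = √(4 × 4.94e5 lbf / (π × 2440 psi))

D ≈ 16.1 in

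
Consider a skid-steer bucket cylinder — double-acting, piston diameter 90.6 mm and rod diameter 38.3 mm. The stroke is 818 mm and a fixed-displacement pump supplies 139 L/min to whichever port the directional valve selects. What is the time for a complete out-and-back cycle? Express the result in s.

t ≈ 4.15 s

Cap-side area A_cap = π/4 × (90.6 mm)² = 6447 mm^2
Rod-side annular area A_ann = π/4 × (90.6² − 38.3²) = 5295 mm^2
t_ext = A_cap·L/Q = 2.276 s
t_ret = A_ann·L/Q = 1.870 s
t_cycle = t_ext + t_ret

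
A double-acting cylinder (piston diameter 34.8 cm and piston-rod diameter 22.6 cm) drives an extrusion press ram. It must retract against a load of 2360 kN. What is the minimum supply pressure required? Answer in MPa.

Rod-side annular area A_ann = π/4 × (34.8² − 22.6²) = 550.0 cm^2
Retraction: pressure acts on the annular area.
P = F / A = 2360 kN / A

P ≈ 42.9 MPa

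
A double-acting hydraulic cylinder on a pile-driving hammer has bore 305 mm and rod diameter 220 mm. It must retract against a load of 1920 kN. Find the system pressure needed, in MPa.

P ≈ 54.8 MPa

Rod-side annular area A_ann = π/4 × (305² − 220²) = 35050 mm^2
Retraction: pressure acts on the annular area.
P = F / A = 1920 kN / A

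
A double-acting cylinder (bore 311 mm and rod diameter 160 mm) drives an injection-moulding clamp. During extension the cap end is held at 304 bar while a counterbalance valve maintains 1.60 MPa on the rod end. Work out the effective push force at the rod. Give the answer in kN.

F ≈ 2220 kN

Cap-side area A_cap = π/4 × (311 mm)² = 75960 mm^2
Rod-side annular area A_ann = π/4 × (311² − 160²) = 55860 mm^2
Net thrust = P_cap·A_cap − P_rod·A_ann = 2309 kN − 89.37 kN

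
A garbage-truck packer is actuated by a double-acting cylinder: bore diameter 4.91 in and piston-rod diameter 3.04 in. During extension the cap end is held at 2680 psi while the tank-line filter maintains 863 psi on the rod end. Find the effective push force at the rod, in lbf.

F ≈ 40700 lbf

Cap-side area A_cap = π/4 × (4.91 in)² = 18.93 in^2
Rod-side annular area A_ann = π/4 × (4.91² − 3.04²) = 11.68 in^2
Net thrust = P_cap·A_cap − P_rod·A_ann = 50740 lbf − 10080 lbf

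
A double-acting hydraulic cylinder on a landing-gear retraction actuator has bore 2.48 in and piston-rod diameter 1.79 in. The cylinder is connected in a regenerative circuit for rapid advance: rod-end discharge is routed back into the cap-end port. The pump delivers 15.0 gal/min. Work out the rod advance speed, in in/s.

v ≈ 22.9 in/s

In regeneration the rod-end outflow joins the pump flow into the cap end, so the net volume the pump must supply per unit advance equals the rod cross-section area.
Rod cross-section A_rod = π/4 × (1.79 in)² = 2.516 in^2
v = Q_pump / A_rod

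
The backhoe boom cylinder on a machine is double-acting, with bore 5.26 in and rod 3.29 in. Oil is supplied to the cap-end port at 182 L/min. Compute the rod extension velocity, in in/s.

Cap-side area A_cap = π/4 × (5.26 in)² = 21.73 in^2
v = Q / A

v ≈ 8.52 in/s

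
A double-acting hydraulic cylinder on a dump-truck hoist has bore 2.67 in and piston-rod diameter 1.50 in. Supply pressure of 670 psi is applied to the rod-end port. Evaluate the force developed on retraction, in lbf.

F ≈ 2570 lbf

Rod-side annular area A_ann = π/4 × (2.67² − 1.50²) = 3.832 in^2
On retraction the pressure acts on the annular area (bore minus rod).
F = P × A_ann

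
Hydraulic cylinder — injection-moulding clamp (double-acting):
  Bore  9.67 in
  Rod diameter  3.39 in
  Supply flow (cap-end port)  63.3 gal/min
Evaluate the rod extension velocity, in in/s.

v ≈ 3.32 in/s

Cap-side area A_cap = π/4 × (9.67 in)² = 73.44 in^2
v = Q / A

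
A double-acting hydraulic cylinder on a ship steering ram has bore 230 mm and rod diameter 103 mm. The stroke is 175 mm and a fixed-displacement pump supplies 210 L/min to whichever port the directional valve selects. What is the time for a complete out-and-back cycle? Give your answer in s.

t ≈ 3.74 s

Cap-side area A_cap = π/4 × (230 mm)² = 41550 mm^2
Rod-side annular area A_ann = π/4 × (230² − 103²) = 33220 mm^2
t_ext = A_cap·L/Q = 2.077 s
t_ret = A_ann·L/Q = 1.661 s
t_cycle = t_ext + t_ret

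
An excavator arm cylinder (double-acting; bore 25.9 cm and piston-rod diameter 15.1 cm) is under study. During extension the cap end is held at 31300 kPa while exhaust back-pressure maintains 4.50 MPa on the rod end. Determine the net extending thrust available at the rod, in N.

F ≈ 1.49e6 N

Cap-side area A_cap = π/4 × (25.9 cm)² = 526.9 cm^2
Rod-side annular area A_ann = π/4 × (25.9² − 15.1²) = 347.8 cm^2
Net thrust = P_cap·A_cap − P_rod·A_ann = 1.649e6 N − 1.565e5 N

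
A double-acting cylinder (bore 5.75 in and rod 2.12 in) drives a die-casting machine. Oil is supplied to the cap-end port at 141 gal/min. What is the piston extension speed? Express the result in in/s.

Cap-side area A_cap = π/4 × (5.75 in)² = 25.97 in^2
v = Q / A

v ≈ 20.9 in/s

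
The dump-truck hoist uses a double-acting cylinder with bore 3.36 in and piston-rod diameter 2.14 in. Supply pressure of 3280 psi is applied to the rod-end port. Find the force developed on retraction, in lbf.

F ≈ 17300 lbf

Rod-side annular area A_ann = π/4 × (3.36² − 2.14²) = 5.270 in^2
On retraction the pressure acts on the annular area (bore minus rod).
F = P × A_ann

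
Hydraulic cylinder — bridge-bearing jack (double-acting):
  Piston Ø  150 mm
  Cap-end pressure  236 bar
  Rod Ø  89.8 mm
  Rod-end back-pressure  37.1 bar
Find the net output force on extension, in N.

Cap-side area A_cap = π/4 × (150 mm)² = 17670 mm^2
Rod-side annular area A_ann = π/4 × (150² − 89.8²) = 11340 mm^2
Net thrust = P_cap·A_cap − P_rod·A_ann = 4.170e5 N − 42060 N

F ≈ 3.75e5 N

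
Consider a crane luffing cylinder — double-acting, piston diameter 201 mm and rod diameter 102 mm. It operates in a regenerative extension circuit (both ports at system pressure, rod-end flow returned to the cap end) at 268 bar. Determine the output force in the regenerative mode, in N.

With equal pressure on both faces, forces on the annular region cancel; the net push is pressure × rod cross-section.
Rod cross-section A_rod = π/4 × (102 mm)² = 8171 mm^2
F = P × A_rod

F ≈ 2.19e5 N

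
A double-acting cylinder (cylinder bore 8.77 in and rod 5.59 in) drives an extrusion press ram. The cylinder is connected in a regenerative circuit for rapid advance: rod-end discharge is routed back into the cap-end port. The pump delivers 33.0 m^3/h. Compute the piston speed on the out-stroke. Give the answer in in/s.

In regeneration the rod-end outflow joins the pump flow into the cap end, so the net volume the pump must supply per unit advance equals the rod cross-section area.
Rod cross-section A_rod = π/4 × (5.59 in)² = 24.54 in^2
v = Q_pump / A_rod

v ≈ 22.8 in/s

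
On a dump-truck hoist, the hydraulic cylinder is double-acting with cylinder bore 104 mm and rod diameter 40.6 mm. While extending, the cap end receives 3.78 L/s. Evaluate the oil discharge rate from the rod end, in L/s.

Q_out ≈ 3.20 L/s

Cap-side area A_cap = π/4 × (104 mm)² = 8495 mm^2
Rod-side annular area A_ann = π/4 × (104² − 40.6²) = 7200 mm^2
Piston speed v = Q_in/A_cap; rod-end outflow Q_out = v × A_ann = Q_in × A_ann/A_cap.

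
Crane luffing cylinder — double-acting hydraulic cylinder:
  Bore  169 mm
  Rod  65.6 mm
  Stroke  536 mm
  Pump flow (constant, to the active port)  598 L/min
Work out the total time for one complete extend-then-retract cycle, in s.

Cap-side area A_cap = π/4 × (169 mm)² = 22430 mm^2
Rod-side annular area A_ann = π/4 × (169² − 65.6²) = 19050 mm^2
t_ext = A_cap·L/Q = 1.206 s
t_ret = A_ann·L/Q = 1.025 s
t_cycle = t_ext + t_ret

t ≈ 2.23 s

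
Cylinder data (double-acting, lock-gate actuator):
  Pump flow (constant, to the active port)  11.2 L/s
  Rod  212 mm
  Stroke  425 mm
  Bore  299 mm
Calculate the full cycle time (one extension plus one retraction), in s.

Cap-side area A_cap = π/4 × (299 mm)² = 70220 mm^2
Rod-side annular area A_ann = π/4 × (299² − 212²) = 34920 mm^2
t_ext = A_cap·L/Q = 2.664 s
t_ret = A_ann·L/Q = 1.325 s
t_cycle = t_ext + t_ret

t ≈ 3.99 s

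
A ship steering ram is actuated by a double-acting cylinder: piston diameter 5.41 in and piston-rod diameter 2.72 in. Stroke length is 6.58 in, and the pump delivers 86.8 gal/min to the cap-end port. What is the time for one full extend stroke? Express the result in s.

t ≈ 0.453 s

Cap-side area A_cap = π/4 × (5.41 in)² = 22.99 in^2
Swept volume V = A × L; t = V / Q = A·L / Q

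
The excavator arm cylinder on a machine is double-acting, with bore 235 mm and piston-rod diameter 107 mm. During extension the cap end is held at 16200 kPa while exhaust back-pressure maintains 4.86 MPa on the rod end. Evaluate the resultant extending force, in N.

F ≈ 5.36e5 N

Cap-side area A_cap = π/4 × (235 mm)² = 43370 mm^2
Rod-side annular area A_ann = π/4 × (235² − 107²) = 34380 mm^2
Net thrust = P_cap·A_cap − P_rod·A_ann = 7.027e5 N − 1.671e5 N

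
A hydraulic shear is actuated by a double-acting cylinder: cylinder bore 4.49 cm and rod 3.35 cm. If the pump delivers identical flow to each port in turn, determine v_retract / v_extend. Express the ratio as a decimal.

v_ret/v_ext ≈ 2.26

Cap-side area A_cap = π/4 × (4.49 cm)² = 15.83 cm^2
Rod-side annular area A_ann = π/4 × (4.49² − 3.35²) = 7.020 cm^2
For equal Q, v ∝ 1/A, so v_ret/v_ext = A_cap/A_ann.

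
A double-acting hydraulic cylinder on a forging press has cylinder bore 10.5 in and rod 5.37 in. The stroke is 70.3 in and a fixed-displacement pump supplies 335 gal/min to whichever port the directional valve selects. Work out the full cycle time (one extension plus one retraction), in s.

Cap-side area A_cap = π/4 × (10.5 in)² = 86.59 in^2
Rod-side annular area A_ann = π/4 × (10.5² − 5.37²) = 63.94 in^2
t_ext = A_cap·L/Q = 4.720 s
t_ret = A_ann·L/Q = 3.485 s
t_cycle = t_ext + t_ret

t ≈ 8.20 s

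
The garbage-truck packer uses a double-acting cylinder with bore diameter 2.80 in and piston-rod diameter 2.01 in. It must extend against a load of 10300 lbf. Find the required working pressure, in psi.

P ≈ 1670 psi

Cap-side area A_cap = π/4 × (2.80 in)² = 6.158 in^2
P = F / A = 10300 lbf / A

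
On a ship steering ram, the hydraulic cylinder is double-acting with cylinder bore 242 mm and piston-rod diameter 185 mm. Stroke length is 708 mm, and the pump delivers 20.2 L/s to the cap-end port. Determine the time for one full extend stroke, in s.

Cap-side area A_cap = π/4 × (242 mm)² = 46000 mm^2
Swept volume V = A × L; t = V / Q = A·L / Q

t ≈ 1.61 s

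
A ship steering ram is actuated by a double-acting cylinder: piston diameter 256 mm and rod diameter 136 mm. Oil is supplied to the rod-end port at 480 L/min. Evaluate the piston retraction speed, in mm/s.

Rod-side annular area A_ann = π/4 × (256² − 136²) = 36950 mm^2
Flow into the rod-end port fills the annular volume.
v = Q / A

v ≈ 217 mm/s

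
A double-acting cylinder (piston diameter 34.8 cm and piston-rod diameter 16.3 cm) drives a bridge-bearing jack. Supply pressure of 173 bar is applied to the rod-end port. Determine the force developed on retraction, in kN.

F ≈ 1280 kN

Rod-side annular area A_ann = π/4 × (34.8² − 16.3²) = 742.5 cm^2
On retraction the pressure acts on the annular area (bore minus rod).
F = P × A_ann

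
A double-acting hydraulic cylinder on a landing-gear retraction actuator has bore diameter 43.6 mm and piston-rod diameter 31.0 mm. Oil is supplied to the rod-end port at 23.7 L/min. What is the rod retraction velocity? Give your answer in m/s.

Rod-side annular area A_ann = π/4 × (43.6² − 31.0²) = 738.2 mm^2
Flow into the rod-end port fills the annular volume.
v = Q / A

v ≈ 0.535 m/s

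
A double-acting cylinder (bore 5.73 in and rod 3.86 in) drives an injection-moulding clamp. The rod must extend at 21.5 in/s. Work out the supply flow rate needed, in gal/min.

Q ≈ 144 gal/min

Cap-side area A_cap = π/4 × (5.73 in)² = 25.79 in^2
Q = A × v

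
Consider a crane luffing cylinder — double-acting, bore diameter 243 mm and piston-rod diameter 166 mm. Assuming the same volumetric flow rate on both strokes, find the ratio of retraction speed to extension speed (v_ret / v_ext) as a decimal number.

v_ret/v_ext ≈ 1.87

Cap-side area A_cap = π/4 × (243 mm)² = 46380 mm^2
Rod-side annular area A_ann = π/4 × (243² − 166²) = 24730 mm^2
For equal Q, v ∝ 1/A, so v_ret/v_ext = A_cap/A_ann.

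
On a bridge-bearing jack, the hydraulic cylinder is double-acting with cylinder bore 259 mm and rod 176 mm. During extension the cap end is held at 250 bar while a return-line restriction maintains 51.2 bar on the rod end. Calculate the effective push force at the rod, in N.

F ≈ 1.17e6 N

Cap-side area A_cap = π/4 × (259 mm)² = 52690 mm^2
Rod-side annular area A_ann = π/4 × (259² − 176²) = 28360 mm^2
Net thrust = P_cap·A_cap − P_rod·A_ann = 1.317e6 N − 1.452e5 N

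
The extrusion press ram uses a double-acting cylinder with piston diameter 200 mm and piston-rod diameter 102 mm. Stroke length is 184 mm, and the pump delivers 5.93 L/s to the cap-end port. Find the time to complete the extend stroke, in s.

t ≈ 0.975 s

Cap-side area A_cap = π/4 × (200 mm)² = 31420 mm^2
Swept volume V = A × L; t = V / Q = A·L / Q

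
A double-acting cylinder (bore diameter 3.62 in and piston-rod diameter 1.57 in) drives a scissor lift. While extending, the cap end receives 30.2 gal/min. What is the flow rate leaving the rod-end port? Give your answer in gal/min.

Cap-side area A_cap = π/4 × (3.62 in)² = 10.29 in^2
Rod-side annular area A_ann = π/4 × (3.62² − 1.57²) = 8.356 in^2
Piston speed v = Q_in/A_cap; rod-end outflow Q_out = v × A_ann = Q_in × A_ann/A_cap.

Q_out ≈ 24.5 gal/min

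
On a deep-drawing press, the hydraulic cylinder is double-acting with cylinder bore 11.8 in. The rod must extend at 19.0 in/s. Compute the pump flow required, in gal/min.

Q ≈ 540 gal/min

Cap-side area A_cap = π/4 × (11.8 in)² = 109.4 in^2
Q = A × v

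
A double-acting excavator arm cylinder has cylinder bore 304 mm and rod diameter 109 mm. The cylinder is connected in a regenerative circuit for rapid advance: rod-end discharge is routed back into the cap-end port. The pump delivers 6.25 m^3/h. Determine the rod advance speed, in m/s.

In regeneration the rod-end outflow joins the pump flow into the cap end, so the net volume the pump must supply per unit advance equals the rod cross-section area.
Rod cross-section A_rod = π/4 × (109 mm)² = 9331 mm^2
v = Q_pump / A_rod

v ≈ 0.186 m/s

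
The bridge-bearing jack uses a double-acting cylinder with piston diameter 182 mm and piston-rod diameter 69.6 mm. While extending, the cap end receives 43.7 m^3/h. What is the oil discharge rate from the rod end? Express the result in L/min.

Q_out ≈ 622 L/min

Cap-side area A_cap = π/4 × (182 mm)² = 26020 mm^2
Rod-side annular area A_ann = π/4 × (182² − 69.6²) = 22210 mm^2
Piston speed v = Q_in/A_cap; rod-end outflow Q_out = v × A_ann = Q_in × A_ann/A_cap.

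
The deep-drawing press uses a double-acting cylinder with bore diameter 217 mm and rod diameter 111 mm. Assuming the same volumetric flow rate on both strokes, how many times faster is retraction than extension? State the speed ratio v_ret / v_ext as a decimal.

v_ret/v_ext ≈ 1.35

Cap-side area A_cap = π/4 × (217 mm)² = 36980 mm^2
Rod-side annular area A_ann = π/4 × (217² − 111²) = 27310 mm^2
For equal Q, v ∝ 1/A, so v_ret/v_ext = A_cap/A_ann.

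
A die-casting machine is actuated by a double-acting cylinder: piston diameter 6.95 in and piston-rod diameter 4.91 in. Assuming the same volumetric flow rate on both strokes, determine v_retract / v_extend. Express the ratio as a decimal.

Cap-side area A_cap = π/4 × (6.95 in)² = 37.94 in^2
Rod-side annular area A_ann = π/4 × (6.95² − 4.91²) = 19.00 in^2
For equal Q, v ∝ 1/A, so v_ret/v_ext = A_cap/A_ann.

v_ret/v_ext ≈ 2.00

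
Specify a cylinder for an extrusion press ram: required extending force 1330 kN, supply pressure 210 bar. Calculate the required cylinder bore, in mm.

Extension force acts on the full piston face: F = P × (π/4)D².
D = √(4F / (πP)) = √(4 × 1330 kN / (π × 210 bar))

D ≈ 284 mm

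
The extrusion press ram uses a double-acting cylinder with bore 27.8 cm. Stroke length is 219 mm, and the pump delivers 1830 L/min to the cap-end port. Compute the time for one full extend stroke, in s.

t ≈ 0.436 s

Cap-side area A_cap = π/4 × (27.8 cm)² = 607.0 cm^2
Swept volume V = A × L; t = V / Q = A·L / Q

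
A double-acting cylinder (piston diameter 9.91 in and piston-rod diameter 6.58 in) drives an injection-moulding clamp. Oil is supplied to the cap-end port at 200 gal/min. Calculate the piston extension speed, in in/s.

v ≈ 9.98 in/s

Cap-side area A_cap = π/4 × (9.91 in)² = 77.13 in^2
v = Q / A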